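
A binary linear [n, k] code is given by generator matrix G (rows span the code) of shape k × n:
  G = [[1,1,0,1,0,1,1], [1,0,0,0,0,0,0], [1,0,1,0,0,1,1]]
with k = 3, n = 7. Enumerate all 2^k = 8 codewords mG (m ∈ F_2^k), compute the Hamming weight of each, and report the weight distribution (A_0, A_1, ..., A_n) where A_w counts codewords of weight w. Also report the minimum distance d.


Weight distribution: A_0 = 1, A_1 = 1, A_3 = 2, A_4 = 3, A_5 = 1. Minimum distance d = 1.

Enumerate all 2^3 = 8 messages m ∈ F_2^3.
For each, compute codeword c = mG in F_2^7, then tally its weight.
  m = 000 → c = 0000000, weight = 0.
  m = 100 → c = 1101011, weight = 5.
  m = 010 → c = 1000000, weight = 1.
  m = 110 → c = 0101011, weight = 4.
  m = 001 → c = 1010011, weight = 4.
  m = 101 → c = 0111000, weight = 3.
  m = 011 → c = 0010011, weight = 3.
  m = 111 → c = 1111000, weight = 4.
Tally weights:
  weight 0: 1 codewords.
  weight 1: 1 codewords.
  weight 3: 2 codewords.
  weight 4: 3 codewords.
  weight 5: 1 codewords.
Minimum distance d = smallest w > 0 with A_w > 0 = 1.
Sanity: Σ A_w = 8 = 2^3 = 8 ✓.


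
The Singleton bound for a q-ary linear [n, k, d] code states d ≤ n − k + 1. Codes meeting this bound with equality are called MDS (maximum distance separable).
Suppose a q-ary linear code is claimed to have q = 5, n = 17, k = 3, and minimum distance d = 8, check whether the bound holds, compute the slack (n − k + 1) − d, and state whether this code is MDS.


Singleton RHS = n − k + 1 = 15, slack = 7, bound satisfied, not MDS.

Singleton bound: d ≤ n − k + 1.
Here n = 17, k = 3, so n − k + 1 = 15.
Given d = 8, check d ≤ 15: YES.
Slack = (n − k + 1) − d = 7.
The code is NOT MDS (slack = 7 > 0).
Description: the claimed parameters are [17, 3, 8]_5; such a code would be non-MDS.


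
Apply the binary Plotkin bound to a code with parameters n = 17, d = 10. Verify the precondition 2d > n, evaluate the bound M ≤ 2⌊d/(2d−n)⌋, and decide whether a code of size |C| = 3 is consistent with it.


Plotkin bound M ≤ 6; given |C| = 3 ≤ bound (satisfied).

Check applicability: 2d = 20, n = 17.
2d − n = 3 > 0, so Plotkin applies.
Compute d/(2d−n) = 10/3 ≈ 3.3333.
⌊d/(2d−n)⌋ = 3.
Plotkin bound: M ≤ 2·3 = 6.
Given |C| = 3, check: satisfied.
This |C| is below the Plotkin bound.


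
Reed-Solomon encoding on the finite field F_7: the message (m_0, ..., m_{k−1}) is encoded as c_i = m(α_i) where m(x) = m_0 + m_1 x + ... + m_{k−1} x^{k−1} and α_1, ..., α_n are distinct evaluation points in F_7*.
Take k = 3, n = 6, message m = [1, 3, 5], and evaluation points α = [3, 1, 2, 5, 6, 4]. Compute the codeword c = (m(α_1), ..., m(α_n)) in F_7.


c = [6, 2, 6, 1, 3, 2]

Message polynomial: m(x) = 1 + 3·x + 5·x^2 (mod 7).
For each evaluation point α_i, compute m(α_i) mod 7:
  α_1 = 3: Horner steps 5 → 4 → 6, so m(3) = 6.
  α_2 = 1: Horner steps 5 → 1 → 2, so m(1) = 2.
  α_3 = 2: Horner steps 5 → 6 → 6, so m(2) = 6.
  α_4 = 5: Horner steps 5 → 0 → 1, so m(5) = 1.
  α_5 = 6: Horner steps 5 → 5 → 3, so m(6) = 3.
  α_6 = 4: Horner steps 5 → 2 → 2, so m(4) = 2.
Codeword c = [6, 2, 6, 1, 3, 2] ∈ F_7^6.


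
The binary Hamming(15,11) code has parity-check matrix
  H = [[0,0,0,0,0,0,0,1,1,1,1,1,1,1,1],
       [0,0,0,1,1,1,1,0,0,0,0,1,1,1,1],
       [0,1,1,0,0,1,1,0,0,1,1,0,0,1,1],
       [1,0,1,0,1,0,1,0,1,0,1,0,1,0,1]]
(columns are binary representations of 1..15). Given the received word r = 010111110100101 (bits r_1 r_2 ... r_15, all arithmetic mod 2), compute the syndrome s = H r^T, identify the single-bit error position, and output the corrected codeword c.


s = (0, 0, 1, 0)^T, error position = 2, corrected codeword c = 000111110100101

Compute s = H r^T mod 2 one row at a time:
  s_1 = 1 + 0 + 1 + 0 + 0 + 1 + 0 + 1 = 4 ≡ 0 (mod 2).
  s_2 = 1 + 1 + 1 + 1 + 0 + 1 + 0 + 1 = 6 ≡ 0 (mod 2).
  s_3 = 1 + 0 + 1 + 1 + 1 + 0 + 0 + 1 = 5 ≡ 1 (mod 2).
  s_4 = 0 + 0 + 1 + 1 + 0 + 0 + 1 + 1 = 4 ≡ 0 (mod 2).
s = (0, 0, 1, 0)^T — this equals column 2 of H (binary 0010), so error is at position 2.
Correct: flip bit 2 of r = 010111110100101 to get c = 000111110100101.


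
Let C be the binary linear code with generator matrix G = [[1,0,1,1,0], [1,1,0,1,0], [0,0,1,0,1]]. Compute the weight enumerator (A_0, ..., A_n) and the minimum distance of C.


Weight distribution: A_0 = 1, A_2 = 3, A_3 = 3, A_5 = 1. Minimum distance d = 2.

Enumerate all 2^3 = 8 messages m ∈ F_2^3.
For each, compute codeword c = mG in F_2^5, then tally its weight.
  m = 000 → c = 00000, weight = 0.
  m = 100 → c = 10110, weight = 3.
  m = 010 → c = 11010, weight = 3.
  m = 110 → c = 01100, weight = 2.
  m = 001 → c = 00101, weight = 2.
  m = 101 → c = 10011, weight = 3.
  m = 011 → c = 11111, weight = 5.
  m = 111 → c = 01001, weight = 2.
Tally weights:
  weight 0: 1 codewords.
  weight 2: 3 codewords.
  weight 3: 3 codewords.
  weight 5: 1 codewords.
Minimum distance d = smallest w > 0 with A_w > 0 = 2.
Sanity: Σ A_w = 8 = 2^3 = 8 ✓.


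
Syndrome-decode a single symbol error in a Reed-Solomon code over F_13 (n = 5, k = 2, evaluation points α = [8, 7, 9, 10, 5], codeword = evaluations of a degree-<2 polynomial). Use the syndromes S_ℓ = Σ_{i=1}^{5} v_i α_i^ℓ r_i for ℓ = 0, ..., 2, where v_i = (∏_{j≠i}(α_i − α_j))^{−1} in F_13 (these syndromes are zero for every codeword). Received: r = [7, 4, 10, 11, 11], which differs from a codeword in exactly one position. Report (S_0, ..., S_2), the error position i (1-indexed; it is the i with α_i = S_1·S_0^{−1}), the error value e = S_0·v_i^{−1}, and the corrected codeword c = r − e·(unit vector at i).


S = (6, 8, 2), error at position 4, error magnitude e = 11, c = [7, 4, 10, 0, 11].

Step 1: column multipliers v_i = (∏_{j≠i}(α_i − α_j))^{−1} mod 13.
  i = 1 (α = 8): (8−7)(8−9)(8−10)(8−5) = 1·(−1)·(−2)·3 = 6 ≡ 6, so v_1 = 6^{−1} = 11 (mod 13).
  i = 2 (α = 7): (7−8)(7−9)(7−10)(7−5) = (−1)·(−2)·(−3)·2 = −12 ≡ 1, so v_2 = 1^{−1} = 1 (mod 13).
  i = 3 (α = 9): (9−8)(9−7)(9−10)(9−5) = 1·2·(−1)·4 = −8 ≡ 5, so v_3 = 5^{−1} = 8 (mod 13).
  i = 4 (α = 10): (10−8)(10−7)(10−9)(10−5) = 2·3·1·5 = 30 ≡ 4, so v_4 = 4^{−1} = 10 (mod 13).
  i = 5 (α = 5): (5−8)(5−7)(5−9)(5−10) = (−3)·(−2)·(−4)·(−5) = 120 ≡ 3, so v_5 = 3^{−1} = 9 (mod 13).
  v = [11, 1, 8, 10, 9].
Step 2: syndromes of r = [7, 4, 10, 11, 11] (all sums mod 13).
  S_0 = Σ v_i r_i = 11·7 + 1·4 + 8·10 + 10·11 + 9·11 = 370 ≡ 6.
  S_1 = Σ v_i α_i r_i = 11·8·7 + 1·7·4 + 8·9·10 + 10·10·11 + 9·5·11 = 2959 ≡ 8.
  α_i^2 mod 13 = [12, 10, 3, 9, 12].
  S_2 = Σ v_i α_i^2 r_i = 11·12·7 + 1·10·4 + 8·3·10 + 10·9·11 + 9·12·11 = 3382 ≡ 2.
  S = (6, 8, 2) ≠ 0, so r is not a codeword (an error is present).
Step 3: locate the error. For a single error e at position i, S_ℓ = v_i·e·α_i^ℓ, so α_err = S_1/S_0.
  S_0^{−1} = 6^{−1} = 11 (mod 13), so α_err = 8·11 = 88 ≡ 10 = α_4. Error position i = 4.
  Consistency check: S_2/S_1 = 2·5 = 10 ≡ 10 = α_err ✓ (single-error assumption holds).
Step 4: error magnitude e = S_0/v_4 = S_0·∏_{j≠4}(α_4 − α_j) = 6·4 = 24 ≡ 11 (mod 13).
Step 5: correct position 4: c_4 = r_4 − e = 11 − 11 ≡ 0 (mod 13). Hence c = [7, 4, 10, 0, 11].
  Check: interpolating c through the α_i gives m(x) = 9 + 3·x (degree < 2) with m(α_i) = c_i for every i, so c is indeed a codeword.


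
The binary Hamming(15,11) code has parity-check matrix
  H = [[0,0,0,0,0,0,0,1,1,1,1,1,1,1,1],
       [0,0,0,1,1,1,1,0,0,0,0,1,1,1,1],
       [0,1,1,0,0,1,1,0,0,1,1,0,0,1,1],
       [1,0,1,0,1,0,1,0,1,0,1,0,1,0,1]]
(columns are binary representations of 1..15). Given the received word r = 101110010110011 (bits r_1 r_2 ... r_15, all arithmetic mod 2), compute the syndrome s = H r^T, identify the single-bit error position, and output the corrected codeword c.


s = (1, 0, 1, 1)^T, error position = 11, corrected codeword c = 101110010100011

Compute s = H r^T mod 2 one row at a time:
  s_1 = 1 + 0 + 1 + 1 + 0 + 0 + 1 + 1 = 5 ≡ 1 (mod 2).
  s_2 = 1 + 1 + 0 + 0 + 0 + 0 + 1 + 1 = 4 ≡ 0 (mod 2).
  s_3 = 0 + 1 + 0 + 0 + 1 + 1 + 1 + 1 = 5 ≡ 1 (mod 2).
  s_4 = 1 + 1 + 1 + 0 + 0 + 1 + 0 + 1 = 5 ≡ 1 (mod 2).
s = (1, 0, 1, 1)^T — this equals column 11 of H (binary 1011), so error is at position 11.
Correct: flip bit 11 of r = 101110010110011 to get c = 101110010100011.


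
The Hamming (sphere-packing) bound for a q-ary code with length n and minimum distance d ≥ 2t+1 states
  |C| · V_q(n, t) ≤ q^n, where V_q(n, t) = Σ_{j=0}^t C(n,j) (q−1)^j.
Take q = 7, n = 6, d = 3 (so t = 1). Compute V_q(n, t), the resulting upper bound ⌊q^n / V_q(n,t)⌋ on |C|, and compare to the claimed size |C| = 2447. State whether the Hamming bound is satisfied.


V_q(n, t) = 37, q^n = 117649, Hamming bound = 3179, |C| = 2447 ≤ bound (satisfied).

Step 1: Compute V_q(n, t) = Σ_{j=0}^1 C(n, j) (q−1)^j.
  j = 0: C(6,0)·(6)^0 = 1·1 = 1.
  j = 1: C(6,1)·(6)^1 = 6·6 = 36.
  V_q(n, t) = 1 + 36 = 37.
Step 2: q^n = 7^6 = 117649.
Step 3: Hamming bound ⌊q^n / V_q(n,t)⌋ = ⌊117649/37⌋ = 3179.
Step 4: Compare |C| = 2447 to 3179: satisfied.
The claimed |C| lies below the Hamming bound.


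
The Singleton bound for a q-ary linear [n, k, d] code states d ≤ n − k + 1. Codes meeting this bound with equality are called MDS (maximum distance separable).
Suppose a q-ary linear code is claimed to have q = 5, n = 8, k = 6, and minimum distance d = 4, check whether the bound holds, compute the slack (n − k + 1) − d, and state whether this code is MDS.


Singleton RHS = n − k + 1 = 3, slack = -1, bound violated (no such code; not MDS).

Singleton bound: d ≤ n − k + 1.
Here n = 8, k = 6, so n − k + 1 = 3.
Given d = 4, check d ≤ 3: NO.
Slack = (n − k + 1) − d = -1.
The slack is negative: d = 4 exceeds n − k + 1 = 3 by 1, so the Singleton bound is violated and no linear [8, 6, 4]_5 code can exist. In particular it is not MDS (MDS requires d = n − k + 1 exactly).
Description: the claimed parameters are [8, 6, 4]_5; such a code would be impossible (violates the Singleton bound).


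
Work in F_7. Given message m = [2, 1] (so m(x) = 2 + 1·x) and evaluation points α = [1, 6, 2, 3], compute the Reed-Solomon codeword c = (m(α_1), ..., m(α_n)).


c = [3, 1, 4, 5]

Message polynomial: m(x) = 2 + 1·x (mod 7).
For each evaluation point α_i, compute m(α_i) mod 7:
  α_1 = 1: Horner steps 1 → 3, so m(1) = 3.
  α_2 = 6: Horner steps 1 → 1, so m(6) = 1.
  α_3 = 2: Horner steps 1 → 4, so m(2) = 4.
  α_4 = 3: Horner steps 1 → 5, so m(3) = 5.
Codeword c = [3, 1, 4, 5] ∈ F_7^4.


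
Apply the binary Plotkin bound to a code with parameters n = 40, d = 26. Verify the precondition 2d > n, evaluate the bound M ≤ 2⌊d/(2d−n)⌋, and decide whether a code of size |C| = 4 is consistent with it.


Plotkin bound M ≤ 4; given |C| = 4 ≤ bound (satisfied).

Check applicability: 2d = 52, n = 40.
2d − n = 12 > 0, so Plotkin applies.
Compute d/(2d−n) = 26/12 ≈ 2.1667.
⌊d/(2d−n)⌋ = 2.
Plotkin bound: M ≤ 2·2 = 4.
Given |C| = 4, check: satisfied.
This |C| is at the Plotkin bound.


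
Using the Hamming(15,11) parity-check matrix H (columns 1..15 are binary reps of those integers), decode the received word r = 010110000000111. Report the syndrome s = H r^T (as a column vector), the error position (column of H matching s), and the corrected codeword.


s = (1, 1, 1, 1)^T, error position = 15, corrected codeword c = 010110000000110

Compute s = H r^T mod 2 one row at a time:
  s_1 = 0 + 0 + 0 + 0 + 0 + 1 + 1 + 1 = 3 ≡ 1 (mod 2).
  s_2 = 1 + 1 + 0 + 0 + 0 + 1 + 1 + 1 = 5 ≡ 1 (mod 2).
  s_3 = 1 + 0 + 0 + 0 + 0 + 0 + 1 + 1 = 3 ≡ 1 (mod 2).
  s_4 = 0 + 0 + 1 + 0 + 0 + 0 + 1 + 1 = 3 ≡ 1 (mod 2).
s = (1, 1, 1, 1)^T — this equals column 15 of H (binary 1111), so error is at position 15.
Correct: flip bit 15 of r = 010110000000111 to get c = 010110000000110.


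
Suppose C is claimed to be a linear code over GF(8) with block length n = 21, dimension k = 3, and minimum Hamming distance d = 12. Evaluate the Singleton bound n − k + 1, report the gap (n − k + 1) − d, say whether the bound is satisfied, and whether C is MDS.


Singleton RHS = n − k + 1 = 19, slack = 7, bound satisfied, not MDS.

Singleton bound: d ≤ n − k + 1.
Here n = 21, k = 3, so n − k + 1 = 19.
Given d = 12, check d ≤ 19: YES.
Slack = (n − k + 1) − d = 7.
The code is NOT MDS (slack = 7 > 0).
Description: the claimed parameters are [21, 3, 12]_8; such a code would be non-MDS.


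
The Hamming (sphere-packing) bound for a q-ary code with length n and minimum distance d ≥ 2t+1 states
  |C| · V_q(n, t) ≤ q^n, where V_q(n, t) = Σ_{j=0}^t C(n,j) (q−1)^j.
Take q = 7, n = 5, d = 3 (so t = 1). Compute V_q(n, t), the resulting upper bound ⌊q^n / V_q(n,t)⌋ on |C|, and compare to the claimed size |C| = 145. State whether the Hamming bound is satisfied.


V_q(n, t) = 31, q^n = 16807, Hamming bound = 542, |C| = 145 ≤ bound (satisfied).

Step 1: Compute V_q(n, t) = Σ_{j=0}^1 C(n, j) (q−1)^j.
  j = 0: C(5,0)·(6)^0 = 1·1 = 1.
  j = 1: C(5,1)·(6)^1 = 5·6 = 30.
  V_q(n, t) = 1 + 30 = 31.
Step 2: q^n = 7^5 = 16807.
Step 3: Hamming bound ⌊q^n / V_q(n,t)⌋ = ⌊16807/31⌋ = 542.
Step 4: Compare |C| = 145 to 542: satisfied.
The claimed |C| lies below the Hamming bound.


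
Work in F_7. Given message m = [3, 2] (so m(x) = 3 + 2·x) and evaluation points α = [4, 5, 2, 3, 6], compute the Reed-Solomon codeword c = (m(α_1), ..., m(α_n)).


c = [4, 6, 0, 2, 1]

Message polynomial: m(x) = 3 + 2·x (mod 7).
For each evaluation point α_i, compute m(α_i) mod 7:
  α_1 = 4: Horner steps 2 → 4, so m(4) = 4.
  α_2 = 5: Horner steps 2 → 6, so m(5) = 6.
  α_3 = 2: Horner steps 2 → 0, so m(2) = 0.
  α_4 = 3: Horner steps 2 → 2, so m(3) = 2.
  α_5 = 6: Horner steps 2 → 1, so m(6) = 1.
Codeword c = [4, 6, 0, 2, 1] ∈ F_7^5.


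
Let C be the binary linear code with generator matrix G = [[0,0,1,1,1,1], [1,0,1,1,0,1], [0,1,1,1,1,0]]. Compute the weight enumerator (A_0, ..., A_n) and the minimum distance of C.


Weight distribution: A_0 = 1, A_2 = 2, A_4 = 5. Minimum distance d = 2.

Enumerate all 2^3 = 8 messages m ∈ F_2^3.
For each, compute codeword c = mG in F_2^6, then tally its weight.
  m = 000 → c = 000000, weight = 0.
  m = 100 → c = 001111, weight = 4.
  m = 010 → c = 101101, weight = 4.
  m = 110 → c = 100010, weight = 2.
  m = 001 → c = 011110, weight = 4.
  m = 101 → c = 010001, weight = 2.
  m = 011 → c = 110011, weight = 4.
  m = 111 → c = 111100, weight = 4.
Tally weights:
  weight 0: 1 codewords.
  weight 2: 2 codewords.
  weight 4: 5 codewords.
Minimum distance d = smallest w > 0 with A_w > 0 = 2.
Sanity: Σ A_w = 8 = 2^3 = 8 ✓.


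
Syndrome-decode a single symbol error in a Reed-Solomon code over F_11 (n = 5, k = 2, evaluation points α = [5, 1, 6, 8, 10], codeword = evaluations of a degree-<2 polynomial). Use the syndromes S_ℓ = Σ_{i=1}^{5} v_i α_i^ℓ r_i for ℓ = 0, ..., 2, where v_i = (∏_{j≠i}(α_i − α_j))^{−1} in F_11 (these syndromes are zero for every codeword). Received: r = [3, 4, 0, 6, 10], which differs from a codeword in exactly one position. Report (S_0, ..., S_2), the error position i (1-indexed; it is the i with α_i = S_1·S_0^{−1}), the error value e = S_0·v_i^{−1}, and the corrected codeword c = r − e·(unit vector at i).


S = (3, 2, 5), error at position 4, error magnitude e = 1, c = [3, 4, 0, 5, 10].

Step 1: column multipliers v_i = (∏_{j≠i}(α_i − α_j))^{−1} mod 11.
  i = 1 (α = 5): (5−1)(5−6)(5−8)(5−10) = 4·(−1)·(−3)·(−5) = −60 ≡ 6, so v_1 = 6^{−1} = 2 (mod 11).
  i = 2 (α = 1): (1−5)(1−6)(1−8)(1−10) = (−4)·(−5)·(−7)·(−9) = 1260 ≡ 6, so v_2 = 6^{−1} = 2 (mod 11).
  i = 3 (α = 6): (6−5)(6−1)(6−8)(6−10) = 1·5·(−2)·(−4) = 40 ≡ 7, so v_3 = 7^{−1} = 8 (mod 11).
  i = 4 (α = 8): (8−5)(8−1)(8−6)(8−10) = 3·7·2·(−2) = −84 ≡ 4, so v_4 = 4^{−1} = 3 (mod 11).
  i = 5 (α = 10): (10−5)(10−1)(10−6)(10−8) = 5·9·4·2 = 360 ≡ 8, so v_5 = 8^{−1} = 7 (mod 11).
  v = [2, 2, 8, 3, 7].
Step 2: syndromes of r = [3, 4, 0, 6, 10] (all sums mod 11).
  S_0 = Σ v_i r_i = 2·3 + 2·4 + 8·0 + 3·6 + 7·10 = 102 ≡ 3.
  S_1 = Σ v_i α_i r_i = 2·5·3 + 2·1·4 + 8·6·0 + 3·8·6 + 7·10·10 = 882 ≡ 2.
  α_i^2 mod 11 = [3, 1, 3, 9, 1].
  S_2 = Σ v_i α_i^2 r_i = 2·3·3 + 2·1·4 + 8·3·0 + 3·9·6 + 7·1·10 = 258 ≡ 5.
  S = (3, 2, 5) ≠ 0, so r is not a codeword (an error is present).
Step 3: locate the error. For a single error e at position i, S_ℓ = v_i·e·α_i^ℓ, so α_err = S_1/S_0.
  S_0^{−1} = 3^{−1} = 4 (mod 11), so α_err = 2·4 = 8 ≡ 8 = α_4. Error position i = 4.
  Consistency check: S_2/S_1 = 5·6 = 30 ≡ 8 = α_err ✓ (single-error assumption holds).
Step 4: error magnitude e = S_0/v_4 = S_0·∏_{j≠4}(α_4 − α_j) = 3·4 = 12 ≡ 1 (mod 11).
Step 5: correct position 4: c_4 = r_4 − e = 6 − 1 ≡ 5 (mod 11). Hence c = [3, 4, 0, 5, 10].
  Check: interpolating c through the α_i gives m(x) = 7 + 8·x (degree < 2) with m(α_i) = c_i for every i, so c is indeed a codeword.


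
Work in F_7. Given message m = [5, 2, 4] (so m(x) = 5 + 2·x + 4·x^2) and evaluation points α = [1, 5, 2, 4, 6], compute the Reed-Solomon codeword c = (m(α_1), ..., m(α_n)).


c = [4, 3, 4, 0, 0]

Message polynomial: m(x) = 5 + 2·x + 4·x^2 (mod 7).
For each evaluation point α_i, compute m(α_i) mod 7:
  α_1 = 1: Horner steps 4 → 6 → 4, so m(1) = 4.
  α_2 = 5: Horner steps 4 → 1 → 3, so m(5) = 3.
  α_3 = 2: Horner steps 4 → 3 → 4, so m(2) = 4.
  α_4 = 4: Horner steps 4 → 4 → 0, so m(4) = 0.
  α_5 = 6: Horner steps 4 → 5 → 0, so m(6) = 0.
Codeword c = [4, 3, 4, 0, 0] ∈ F_7^5.


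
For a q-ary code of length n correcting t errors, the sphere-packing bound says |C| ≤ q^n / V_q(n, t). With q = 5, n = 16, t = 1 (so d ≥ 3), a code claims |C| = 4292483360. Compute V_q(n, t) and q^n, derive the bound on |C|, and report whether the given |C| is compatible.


V_q(n, t) = 65, q^n = 152587890625, Hamming bound = 2347506009, |C| = 4292483360 > bound (violated).

Step 1: Compute V_q(n, t) = Σ_{j=0}^1 C(n, j) (q−1)^j.
  j = 0: C(16,0)·(4)^0 = 1·1 = 1.
  j = 1: C(16,1)·(4)^1 = 16·4 = 64.
  V_q(n, t) = 1 + 64 = 65.
Step 2: q^n = 5^16 = 152587890625.
Step 3: Hamming bound ⌊q^n / V_q(n,t)⌋ = ⌊152587890625/65⌋ = 2347506009.
Step 4: Compare |C| = 4292483360 to 2347506009: violated.
The claimed |C| lies above the Hamming bound, so no 5-ary code of length 16 with d ≥ 3 can have 4292483360 codewords.


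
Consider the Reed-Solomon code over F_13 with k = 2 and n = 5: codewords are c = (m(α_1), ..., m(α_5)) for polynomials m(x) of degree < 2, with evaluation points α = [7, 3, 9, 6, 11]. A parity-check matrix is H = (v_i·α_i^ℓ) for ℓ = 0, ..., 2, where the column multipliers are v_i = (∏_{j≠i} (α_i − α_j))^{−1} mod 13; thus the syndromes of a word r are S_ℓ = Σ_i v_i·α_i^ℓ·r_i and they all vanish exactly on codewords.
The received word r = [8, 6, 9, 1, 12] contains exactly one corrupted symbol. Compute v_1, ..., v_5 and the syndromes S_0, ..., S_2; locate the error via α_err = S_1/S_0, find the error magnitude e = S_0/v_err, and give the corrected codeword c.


S = (10, 6, 1), error at position 5, error magnitude e = 2, c = [8, 6, 9, 1, 10].

Step 1: column multipliers v_i = (∏_{j≠i}(α_i − α_j))^{−1} mod 13.
  i = 1 (α = 7): (7−3)(7−9)(7−6)(7−11) = 4·(−2)·1·(−4) = 32 ≡ 6, so v_1 = 6^{−1} = 11 (mod 13).
  i = 2 (α = 3): (3−7)(3−9)(3−6)(3−11) = (−4)·(−6)·(−3)·(−8) = 576 ≡ 4, so v_2 = 4^{−1} = 10 (mod 13).
  i = 3 (α = 9): (9−7)(9−3)(9−6)(9−11) = 2·6·3·(−2) = −72 ≡ 6, so v_3 = 6^{−1} = 11 (mod 13).
  i = 4 (α = 6): (6−7)(6−3)(6−9)(6−11) = (−1)·3·(−3)·(−5) = −45 ≡ 7, so v_4 = 7^{−1} = 2 (mod 13).
  i = 5 (α = 11): (11−7)(11−3)(11−9)(11−6) = 4·8·2·5 = 320 ≡ 8, so v_5 = 8^{−1} = 5 (mod 13).
  v = [11, 10, 11, 2, 5].
Step 2: syndromes of r = [8, 6, 9, 1, 12] (all sums mod 13).
  S_0 = Σ v_i r_i = 11·8 + 10·6 + 11·9 + 2·1 + 5·12 = 309 ≡ 10.
  S_1 = Σ v_i α_i r_i = 11·7·8 + 10·3·6 + 11·9·9 + 2·6·1 + 5·11·12 = 2359 ≡ 6.
  α_i^2 mod 13 = [10, 9, 3, 10, 4].
  S_2 = Σ v_i α_i^2 r_i = 11·10·8 + 10·9·6 + 11·3·9 + 2·10·1 + 5·4·12 = 1977 ≡ 1.
  S = (10, 6, 1) ≠ 0, so r is not a codeword (an error is present).
Step 3: locate the error. For a single error e at position i, S_ℓ = v_i·e·α_i^ℓ, so α_err = S_1/S_0.
  S_0^{−1} = 10^{−1} = 4 (mod 13), so α_err = 6·4 = 24 ≡ 11 = α_5. Error position i = 5.
  Consistency check: S_2/S_1 = 1·11 = 11 ≡ 11 = α_err ✓ (single-error assumption holds).
Step 4: error magnitude e = S_0/v_5 = S_0·∏_{j≠5}(α_5 − α_j) = 10·8 = 80 ≡ 2 (mod 13).
Step 5: correct position 5: c_5 = r_5 − e = 12 − 2 ≡ 10 (mod 13). Hence c = [8, 6, 9, 1, 10].
  Check: interpolating c through the α_i gives m(x) = 11 + 7·x (degree < 2) with m(α_i) = c_i for every i, so c is indeed a codeword.


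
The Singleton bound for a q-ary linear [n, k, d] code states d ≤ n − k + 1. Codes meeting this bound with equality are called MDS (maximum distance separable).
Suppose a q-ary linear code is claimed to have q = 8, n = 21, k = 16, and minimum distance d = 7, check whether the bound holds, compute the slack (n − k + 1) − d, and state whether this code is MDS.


Singleton RHS = n − k + 1 = 6, slack = -1, bound violated (no such code; not MDS).

Singleton bound: d ≤ n − k + 1.
Here n = 21, k = 16, so n − k + 1 = 6.
Given d = 7, check d ≤ 6: NO.
Slack = (n − k + 1) − d = -1.
The slack is negative: d = 7 exceeds n − k + 1 = 6 by 1, so the Singleton bound is violated and no linear [21, 16, 7]_8 code can exist. In particular it is not MDS (MDS requires d = n − k + 1 exactly).
Description: the claimed parameters are [21, 16, 7]_8; such a code would be impossible (violates the Singleton bound).


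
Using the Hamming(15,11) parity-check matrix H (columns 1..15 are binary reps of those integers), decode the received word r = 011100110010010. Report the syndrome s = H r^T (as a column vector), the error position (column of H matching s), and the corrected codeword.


s = (1, 1, 1, 1)^T, error position = 15, corrected codeword c = 011100110010011

Compute s = H r^T mod 2 one row at a time:
  s_1 = 1 + 0 + 0 + 1 + 0 + 0 + 1 + 0 = 3 ≡ 1 (mod 2).
  s_2 = 1 + 0 + 0 + 1 + 0 + 0 + 1 + 0 = 3 ≡ 1 (mod 2).
  s_3 = 1 + 1 + 0 + 1 + 0 + 1 + 1 + 0 = 5 ≡ 1 (mod 2).
  s_4 = 0 + 1 + 0 + 1 + 0 + 1 + 0 + 0 = 3 ≡ 1 (mod 2).
s = (1, 1, 1, 1)^T — this equals column 15 of H (binary 1111), so error is at position 15.
Correct: flip bit 15 of r = 011100110010010 to get c = 011100110010011.


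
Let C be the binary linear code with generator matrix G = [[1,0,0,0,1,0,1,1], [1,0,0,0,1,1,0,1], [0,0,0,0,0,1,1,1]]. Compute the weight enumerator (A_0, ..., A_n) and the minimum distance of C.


Weight distribution: A_0 = 1, A_1 = 1, A_2 = 1, A_3 = 3, A_4 = 2. Minimum distance d = 1.

Enumerate all 2^3 = 8 messages m ∈ F_2^3.
For each, compute codeword c = mG in F_2^8, then tally its weight.
  m = 000 → c = 00000000, weight = 0.
  m = 100 → c = 10001011, weight = 4.
  m = 010 → c = 10001101, weight = 4.
  m = 110 → c = 00000110, weight = 2.
  m = 001 → c = 00000111, weight = 3.
  m = 101 → c = 10001100, weight = 3.
  m = 011 → c = 10001010, weight = 3.
  m = 111 → c = 00000001, weight = 1.
Tally weights:
  weight 0: 1 codewords.
  weight 1: 1 codewords.
  weight 2: 1 codewords.
  weight 3: 3 codewords.
  weight 4: 2 codewords.
Minimum distance d = smallest w > 0 with A_w > 0 = 1.
Sanity: Σ A_w = 8 = 2^3 = 8 ✓.


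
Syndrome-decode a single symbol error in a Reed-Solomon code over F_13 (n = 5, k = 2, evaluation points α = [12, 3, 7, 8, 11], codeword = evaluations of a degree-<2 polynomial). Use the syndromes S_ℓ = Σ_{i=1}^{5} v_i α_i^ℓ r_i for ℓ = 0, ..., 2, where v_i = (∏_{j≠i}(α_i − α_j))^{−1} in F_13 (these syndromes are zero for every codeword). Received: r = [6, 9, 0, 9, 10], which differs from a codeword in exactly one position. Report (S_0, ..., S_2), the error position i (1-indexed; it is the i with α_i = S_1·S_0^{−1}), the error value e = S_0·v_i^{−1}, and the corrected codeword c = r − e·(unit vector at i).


S = (11, 7, 8), error at position 2, error magnitude e = 6, c = [6, 3, 0, 9, 10].

Step 1: column multipliers v_i = (∏_{j≠i}(α_i − α_j))^{−1} mod 13.
  i = 1 (α = 12): (12−3)(12−7)(12−8)(12−11) = 9·5·4·1 = 180 ≡ 11, so v_1 = 11^{−1} = 6 (mod 13).
  i = 2 (α = 3): (3−12)(3−7)(3−8)(3−11) = (−9)·(−4)·(−5)·(−8) = 1440 ≡ 10, so v_2 = 10^{−1} = 4 (mod 13).
  i = 3 (α = 7): (7−12)(7−3)(7−8)(7−11) = (−5)·4·(−1)·(−4) = −80 ≡ 11, so v_3 = 11^{−1} = 6 (mod 13).
  i = 4 (α = 8): (8−12)(8−3)(8−7)(8−11) = (−4)·5·1·(−3) = 60 ≡ 8, so v_4 = 8^{−1} = 5 (mod 13).
  i = 5 (α = 11): (11−12)(11−3)(11−7)(11−8) = (−1)·8·4·3 = −96 ≡ 8, so v_5 = 8^{−1} = 5 (mod 13).
  v = [6, 4, 6, 5, 5].
Step 2: syndromes of r = [6, 9, 0, 9, 10] (all sums mod 13).
  S_0 = Σ v_i r_i = 6·6 + 4·9 + 6·0 + 5·9 + 5·10 = 167 ≡ 11.
  S_1 = Σ v_i α_i r_i = 6·12·6 + 4·3·9 + 6·7·0 + 5·8·9 + 5·11·10 = 1450 ≡ 7.
  α_i^2 mod 13 = [1, 9, 10, 12, 4].
  S_2 = Σ v_i α_i^2 r_i = 6·1·6 + 4·9·9 + 6·10·0 + 5·12·9 + 5·4·10 = 1100 ≡ 8.
  S = (11, 7, 8) ≠ 0, so r is not a codeword (an error is present).
Step 3: locate the error. For a single error e at position i, S_ℓ = v_i·e·α_i^ℓ, so α_err = S_1/S_0.
  S_0^{−1} = 11^{−1} = 6 (mod 13), so α_err = 7·6 = 42 ≡ 3 = α_2. Error position i = 2.
  Consistency check: S_2/S_1 = 8·2 = 16 ≡ 3 = α_err ✓ (single-error assumption holds).
Step 4: error magnitude e = S_0/v_2 = S_0·∏_{j≠2}(α_2 − α_j) = 11·10 = 110 ≡ 6 (mod 13).
Step 5: correct position 2: c_2 = r_2 − e = 9 − 6 ≡ 3 (mod 13). Hence c = [6, 3, 0, 9, 10].
  Check: interpolating c through the α_i gives m(x) = 2 + 9·x (degree < 2) with m(α_i) = c_i for every i, so c is indeed a codeword.


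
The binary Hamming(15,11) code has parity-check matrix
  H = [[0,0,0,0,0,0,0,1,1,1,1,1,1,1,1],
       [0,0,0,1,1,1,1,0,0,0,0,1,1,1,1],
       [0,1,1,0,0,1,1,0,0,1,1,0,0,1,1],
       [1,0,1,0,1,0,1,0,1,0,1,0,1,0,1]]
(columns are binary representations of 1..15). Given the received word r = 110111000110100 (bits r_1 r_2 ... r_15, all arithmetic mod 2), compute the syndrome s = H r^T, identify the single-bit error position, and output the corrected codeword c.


s = (1, 0, 0, 0)^T, error position = 8, corrected codeword c = 110111010110100

Compute s = H r^T mod 2 one row at a time:
  s_1 = 0 + 0 + 1 + 1 + 0 + 1 + 0 + 0 = 3 ≡ 1 (mod 2).
  s_2 = 1 + 1 + 1 + 0 + 0 + 1 + 0 + 0 = 4 ≡ 0 (mod 2).
  s_3 = 1 + 0 + 1 + 0 + 1 + 1 + 0 + 0 = 4 ≡ 0 (mod 2).
  s_4 = 1 + 0 + 1 + 0 + 0 + 1 + 1 + 0 = 4 ≡ 0 (mod 2).
s = (1, 0, 0, 0)^T — this equals column 8 of H (binary 1000), so error is at position 8.
Correct: flip bit 8 of r = 110111000110100 to get c = 110111010110100.


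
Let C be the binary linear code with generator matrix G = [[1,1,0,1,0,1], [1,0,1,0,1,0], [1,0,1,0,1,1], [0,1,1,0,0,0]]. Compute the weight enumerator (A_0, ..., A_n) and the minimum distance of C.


Weight distribution: A_0 = 1, A_1 = 1, A_2 = 2, A_3 = 6, A_4 = 5, A_5 = 1. Minimum distance d = 1.

Enumerate all 2^4 = 16 messages m ∈ F_2^4.
For each, compute codeword c = mG in F_2^6, then tally its weight.
  m = 0000 → c = 000000, weight = 0.
  m = 1000 → c = 110101, weight = 4.
  m = 0100 → c = 101010, weight = 3.
  m = 1100 → c = 011111, weight = 5.
  m = 0010 → c = 101011, weight = 4.
  m = 1010 → c = 011110, weight = 4.
  m = 0110 → c = 000001, weight = 1.
  m = 1110 → c = 110100, weight = 3.
  m = 0001 → c = 011000, weight = 2.
  m = 1001 → c = 101101, weight = 4.
  m = 0101 → c = 110010, weight = 3.
  m = 1101 → c = 000111, weight = 3.
  m = 0011 → c = 110011, weight = 4.
  m = 1011 → c = 000110, weight = 2.
  m = 0111 → c = 011001, weight = 3.
  m = 1111 → c = 101100, weight = 3.
Tally weights:
  weight 0: 1 codewords.
  weight 1: 1 codewords.
  weight 2: 2 codewords.
  weight 3: 6 codewords.
  weight 4: 5 codewords.
  weight 5: 1 codewords.
Minimum distance d = smallest w > 0 with A_w > 0 = 1.
Sanity: Σ A_w = 16 = 2^4 = 16 ✓.


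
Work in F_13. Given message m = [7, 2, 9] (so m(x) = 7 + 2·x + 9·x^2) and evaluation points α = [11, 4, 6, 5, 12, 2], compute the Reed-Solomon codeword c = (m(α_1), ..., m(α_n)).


c = [0, 3, 5, 8, 1, 8]

Message polynomial: m(x) = 7 + 2·x + 9·x^2 (mod 13).
For each evaluation point α_i, compute m(α_i) mod 13:
  α_1 = 11: Horner steps 9 → 10 → 0, so m(11) = 0.
  α_2 = 4: Horner steps 9 → 12 → 3, so m(4) = 3.
  α_3 = 6: Horner steps 9 → 4 → 5, so m(6) = 5.
  α_4 = 5: Horner steps 9 → 8 → 8, so m(5) = 8.
  α_5 = 12: Horner steps 9 → 6 → 1, so m(12) = 1.
  α_6 = 2: Horner steps 9 → 7 → 8, so m(2) = 8.
Codeword c = [0, 3, 5, 8, 1, 8] ∈ F_13^6.


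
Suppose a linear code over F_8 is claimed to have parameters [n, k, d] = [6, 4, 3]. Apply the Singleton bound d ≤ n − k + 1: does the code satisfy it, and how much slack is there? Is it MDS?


Singleton RHS = n − k + 1 = 3, slack = 0, bound satisfied, MDS.

Singleton bound: d ≤ n − k + 1.
Here n = 6, k = 4, so n − k + 1 = 3.
Given d = 3, check d ≤ 3: YES.
Slack = (n − k + 1) − d = 0.
The code is MDS (slack = 0).
Description: the claimed parameters are [6, 4, 3]_8; such a code would be MDS (meets Singleton bound).


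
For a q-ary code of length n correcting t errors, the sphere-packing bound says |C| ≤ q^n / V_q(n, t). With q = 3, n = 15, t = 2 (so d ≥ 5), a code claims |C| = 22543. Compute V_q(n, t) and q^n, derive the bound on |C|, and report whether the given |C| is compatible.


V_q(n, t) = 451, q^n = 14348907, Hamming bound = 31815, |C| = 22543 ≤ bound (satisfied).

Step 1: Compute V_q(n, t) = Σ_{j=0}^2 C(n, j) (q−1)^j.
  j = 0: C(15,0)·(2)^0 = 1·1 = 1.
  j = 1: C(15,1)·(2)^1 = 15·2 = 30.
  j = 2: C(15,2)·(2)^2 = 105·4 = 420.
  V_q(n, t) = 1 + 30 + 420 = 451.
Step 2: q^n = 3^15 = 14348907.
Step 3: Hamming bound ⌊q^n / V_q(n,t)⌋ = ⌊14348907/451⌋ = 31815.
Step 4: Compare |C| = 22543 to 31815: satisfied.
The claimed |C| lies below the Hamming bound.


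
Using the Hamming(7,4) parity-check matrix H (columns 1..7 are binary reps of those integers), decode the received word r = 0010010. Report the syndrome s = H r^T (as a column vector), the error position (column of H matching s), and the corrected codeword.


s = (1, 0, 1)^T, error position = 5, corrected codeword c = 0010110

Compute s = H r^T mod 2 one row at a time:
  s_1 = 0 + 0 + 1 + 0 = 1 ≡ 1 (mod 2).
  s_2 = 0 + 1 + 1 + 0 = 2 ≡ 0 (mod 2).
  s_3 = 0 + 1 + 0 + 0 = 1 ≡ 1 (mod 2).
s = (1, 0, 1)^T — this equals column 5 of H (binary 101), so error is at position 5.
Correct: flip bit 5 of r = 0010010 to get c = 0010110.


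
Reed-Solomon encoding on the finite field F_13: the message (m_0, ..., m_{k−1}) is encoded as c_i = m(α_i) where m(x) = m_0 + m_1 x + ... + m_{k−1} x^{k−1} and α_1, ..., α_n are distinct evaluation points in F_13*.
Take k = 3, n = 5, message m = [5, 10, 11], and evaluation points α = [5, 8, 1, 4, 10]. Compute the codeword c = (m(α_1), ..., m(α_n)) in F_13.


c = [5, 9, 0, 0, 9]

Message polynomial: m(x) = 5 + 10·x + 11·x^2 (mod 13).
For each evaluation point α_i, compute m(α_i) mod 13:
  α_1 = 5: Horner steps 11 → 0 → 5, so m(5) = 5.
  α_2 = 8: Horner steps 11 → 7 → 9, so m(8) = 9.
  α_3 = 1: Horner steps 11 → 8 → 0, so m(1) = 0.
  α_4 = 4: Horner steps 11 → 2 → 0, so m(4) = 0.
  α_5 = 10: Horner steps 11 → 3 → 9, so m(10) = 9.
Codeword c = [5, 9, 0, 0, 9] ∈ F_13^5.


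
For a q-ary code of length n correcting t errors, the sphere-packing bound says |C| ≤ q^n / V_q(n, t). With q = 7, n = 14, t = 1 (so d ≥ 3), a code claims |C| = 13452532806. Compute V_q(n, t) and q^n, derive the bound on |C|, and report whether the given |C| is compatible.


V_q(n, t) = 85, q^n = 678223072849, Hamming bound = 7979094974, |C| = 13452532806 > bound (violated).

Step 1: Compute V_q(n, t) = Σ_{j=0}^1 C(n, j) (q−1)^j.
  j = 0: C(14,0)·(6)^0 = 1·1 = 1.
  j = 1: C(14,1)·(6)^1 = 14·6 = 84.
  V_q(n, t) = 1 + 84 = 85.
Step 2: q^n = 7^14 = 678223072849.
Step 3: Hamming bound ⌊q^n / V_q(n,t)⌋ = ⌊678223072849/85⌋ = 7979094974.
Step 4: Compare |C| = 13452532806 to 7979094974: violated.
The claimed |C| lies above the Hamming bound, so no 7-ary code of length 14 with d ≥ 3 can have 13452532806 codewords.


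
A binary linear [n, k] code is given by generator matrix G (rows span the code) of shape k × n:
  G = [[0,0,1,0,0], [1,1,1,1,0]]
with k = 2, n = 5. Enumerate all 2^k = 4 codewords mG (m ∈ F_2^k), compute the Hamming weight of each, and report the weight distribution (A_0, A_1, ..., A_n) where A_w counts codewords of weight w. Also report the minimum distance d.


Weight distribution: A_0 = 1, A_1 = 1, A_3 = 1, A_4 = 1. Minimum distance d = 1.

Enumerate all 2^2 = 4 messages m ∈ F_2^2.
For each, compute codeword c = mG in F_2^5, then tally its weight.
  m = 00 → c = 00000, weight = 0.
  m = 10 → c = 00100, weight = 1.
  m = 01 → c = 11110, weight = 4.
  m = 11 → c = 11010, weight = 3.
Tally weights:
  weight 0: 1 codewords.
  weight 1: 1 codewords.
  weight 3: 1 codewords.
  weight 4: 1 codewords.
Minimum distance d = smallest w > 0 with A_w > 0 = 1.
Sanity: Σ A_w = 4 = 2^2 = 4 ✓.


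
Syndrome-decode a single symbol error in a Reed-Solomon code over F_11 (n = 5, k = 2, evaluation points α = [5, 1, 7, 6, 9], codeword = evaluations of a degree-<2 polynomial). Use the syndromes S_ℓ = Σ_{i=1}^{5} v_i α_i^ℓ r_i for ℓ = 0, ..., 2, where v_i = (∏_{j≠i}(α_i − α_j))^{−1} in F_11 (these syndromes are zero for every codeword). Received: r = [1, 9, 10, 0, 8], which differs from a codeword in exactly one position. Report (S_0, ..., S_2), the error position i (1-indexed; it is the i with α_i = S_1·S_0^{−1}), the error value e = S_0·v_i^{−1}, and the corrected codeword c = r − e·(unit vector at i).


S = (5, 5, 5), error at position 2, error magnitude e = 4, c = [1, 5, 10, 0, 8].

Step 1: column multipliers v_i = (∏_{j≠i}(α_i − α_j))^{−1} mod 11.
  i = 1 (α = 5): (5−1)(5−7)(5−6)(5−9) = 4·(−2)·(−1)·(−4) = −32 ≡ 1, so v_1 = 1^{−1} = 1 (mod 11).
  i = 2 (α = 1): (1−5)(1−7)(1−6)(1−9) = (−4)·(−6)·(−5)·(−8) = 960 ≡ 3, so v_2 = 3^{−1} = 4 (mod 11).
  i = 3 (α = 7): (7−5)(7−1)(7−6)(7−9) = 2·6·1·(−2) = −24 ≡ 9, so v_3 = 9^{−1} = 5 (mod 11).
  i = 4 (α = 6): (6−5)(6−1)(6−7)(6−9) = 1·5·(−1)·(−3) = 15 ≡ 4, so v_4 = 4^{−1} = 3 (mod 11).
  i = 5 (α = 9): (9−5)(9−1)(9−7)(9−6) = 4·8·2·3 = 192 ≡ 5, so v_5 = 5^{−1} = 9 (mod 11).
  v = [1, 4, 5, 3, 9].
Step 2: syndromes of r = [1, 9, 10, 0, 8] (all sums mod 11).
  S_0 = Σ v_i r_i = 1·1 + 4·9 + 5·10 + 3·0 + 9·8 = 159 ≡ 5.
  S_1 = Σ v_i α_i r_i = 1·5·1 + 4·1·9 + 5·7·10 + 3·6·0 + 9·9·8 = 1039 ≡ 5.
  α_i^2 mod 11 = [3, 1, 5, 3, 4].
  S_2 = Σ v_i α_i^2 r_i = 1·3·1 + 4·1·9 + 5·5·10 + 3·3·0 + 9·4·8 = 577 ≡ 5.
  S = (5, 5, 5) ≠ 0, so r is not a codeword (an error is present).
Step 3: locate the error. For a single error e at position i, S_ℓ = v_i·e·α_i^ℓ, so α_err = S_1/S_0.
  S_0^{−1} = 5^{−1} = 9 (mod 11), so α_err = 5·9 = 45 ≡ 1 = α_2. Error position i = 2.
  Consistency check: S_2/S_1 = 5·9 = 45 ≡ 1 = α_err ✓ (single-error assumption holds).
Step 4: error magnitude e = S_0/v_2 = S_0·∏_{j≠2}(α_2 − α_j) = 5·3 = 15 ≡ 4 (mod 11).
Step 5: correct position 2: c_2 = r_2 − e = 9 − 4 ≡ 5 (mod 11). Hence c = [1, 5, 10, 0, 8].
  Check: interpolating c through the α_i gives m(x) = 6 + 10·x (degree < 2) with m(α_i) = c_i for every i, so c is indeed a codeword.


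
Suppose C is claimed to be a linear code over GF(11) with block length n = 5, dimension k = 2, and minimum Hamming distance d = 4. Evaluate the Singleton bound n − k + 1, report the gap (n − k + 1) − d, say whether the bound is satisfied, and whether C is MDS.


Singleton RHS = n − k + 1 = 4, slack = 0, bound satisfied, MDS.

Singleton bound: d ≤ n − k + 1.
Here n = 5, k = 2, so n − k + 1 = 4.
Given d = 4, check d ≤ 4: YES.
Slack = (n − k + 1) − d = 0.
The code is MDS (slack = 0).
Description: the claimed parameters are [5, 2, 4]_11; such a code would be MDS (meets Singleton bound).


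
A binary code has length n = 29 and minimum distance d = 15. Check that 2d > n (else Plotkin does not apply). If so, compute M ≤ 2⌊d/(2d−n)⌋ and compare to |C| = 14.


Plotkin bound M ≤ 30; given |C| = 14 ≤ bound (satisfied).

Check applicability: 2d = 30, n = 29.
2d − n = 1 > 0, so Plotkin applies.
Compute d/(2d−n) = 15/1 ≈ 15.0000.
⌊d/(2d−n)⌋ = 15.
Plotkin bound: M ≤ 2·15 = 30.
Given |C| = 14, check: satisfied.
This |C| is below the Plotkin bound.


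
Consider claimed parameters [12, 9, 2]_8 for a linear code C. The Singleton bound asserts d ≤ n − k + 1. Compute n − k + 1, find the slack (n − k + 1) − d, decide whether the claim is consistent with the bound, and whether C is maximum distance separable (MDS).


Singleton RHS = n − k + 1 = 4, slack = 2, bound satisfied, not MDS.

Singleton bound: d ≤ n − k + 1.
Here n = 12, k = 9, so n − k + 1 = 4.
Given d = 2, check d ≤ 4: YES.
Slack = (n − k + 1) − d = 2.
The code is NOT MDS (slack = 2 > 0).
Description: the claimed parameters are [12, 9, 2]_8; such a code would be non-MDS.


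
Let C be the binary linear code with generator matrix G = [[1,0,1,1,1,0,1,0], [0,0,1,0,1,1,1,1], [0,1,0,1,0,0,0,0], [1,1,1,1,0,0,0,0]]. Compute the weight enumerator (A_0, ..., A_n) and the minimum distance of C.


Weight distribution: A_0 = 1, A_2 = 2, A_3 = 2, A_4 = 5, A_5 = 4, A_7 = 2. Minimum distance d = 2.

Enumerate all 2^4 = 16 messages m ∈ F_2^4.
For each, compute codeword c = mG in F_2^8, then tally its weight.
  m = 0000 → c = 00000000, weight = 0.
  m = 1000 → c = 10111010, weight = 5.
  m = 0100 → c = 00101111, weight = 5.
  m = 1100 → c = 10010101, weight = 4.
  m = 0010 → c = 01010000, weight = 2.
  m = 1010 → c = 11101010, weight = 5.
  m = 0110 → c = 01111111, weight = 7.
  m = 1110 → c = 11000101, weight = 4.
  m = 0001 → c = 11110000, weight = 4.
  m = 1001 → c = 01001010, weight = 3.
  m = 0101 → c = 11011111, weight = 7.
  m = 1101 → c = 01100101, weight = 4.
  m = 0011 → c = 10100000, weight = 2.
  m = 1011 → c = 00011010, weight = 3.
  m = 0111 → c = 10001111, weight = 5.
  m = 1111 → c = 00110101, weight = 4.
Tally weights:
  weight 0: 1 codewords.
  weight 2: 2 codewords.
  weight 3: 2 codewords.
  weight 4: 5 codewords.
  weight 5: 4 codewords.
  weight 7: 2 codewords.
Minimum distance d = smallest w > 0 with A_w > 0 = 2.
Sanity: Σ A_w = 16 = 2^4 = 16 ✓.


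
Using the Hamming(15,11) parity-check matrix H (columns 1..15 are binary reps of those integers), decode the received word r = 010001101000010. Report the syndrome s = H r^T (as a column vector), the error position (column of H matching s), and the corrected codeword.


s = (0, 1, 0, 0)^T, error position = 4, corrected codeword c = 010101101000010

Compute s = H r^T mod 2 one row at a time:
  s_1 = 0 + 1 + 0 + 0 + 0 + 0 + 1 + 0 = 2 ≡ 0 (mod 2).
  s_2 = 0 + 0 + 1 + 1 + 0 + 0 + 1 + 0 = 3 ≡ 1 (mod 2).
  s_3 = 1 + 0 + 1 + 1 + 0 + 0 + 1 + 0 = 4 ≡ 0 (mod 2).
  s_4 = 0 + 0 + 0 + 1 + 1 + 0 + 0 + 0 = 2 ≡ 0 (mod 2).
s = (0, 1, 0, 0)^T — this equals column 4 of H (binary 0100), so error is at position 4.
Correct: flip bit 4 of r = 010001101000010 to get c = 010101101000010.


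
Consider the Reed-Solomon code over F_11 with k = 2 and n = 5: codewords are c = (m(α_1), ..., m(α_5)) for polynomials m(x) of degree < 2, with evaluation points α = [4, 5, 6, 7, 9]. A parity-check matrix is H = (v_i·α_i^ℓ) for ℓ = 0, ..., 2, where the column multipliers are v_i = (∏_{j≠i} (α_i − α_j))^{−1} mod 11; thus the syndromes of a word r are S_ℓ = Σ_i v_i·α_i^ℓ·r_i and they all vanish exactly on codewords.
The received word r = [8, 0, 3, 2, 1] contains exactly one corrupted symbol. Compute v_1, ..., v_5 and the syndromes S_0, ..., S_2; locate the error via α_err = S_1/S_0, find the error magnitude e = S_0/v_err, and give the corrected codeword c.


S = (4, 6, 9), error at position 4, error magnitude e = 7, c = [8, 0, 3, 6, 1].

Step 1: column multipliers v_i = (∏_{j≠i}(α_i − α_j))^{−1} mod 11.
  i = 1 (α = 4): (4−5)(4−6)(4−7)(4−9) = (−1)·(−2)·(−3)·(−5) = 30 ≡ 8, so v_1 = 8^{−1} = 7 (mod 11).
  i = 2 (α = 5): (5−4)(5−6)(5−7)(5−9) = 1·(−1)·(−2)·(−4) = −8 ≡ 3, so v_2 = 3^{−1} = 4 (mod 11).
  i = 3 (α = 6): (6−4)(6−5)(6−7)(6−9) = 2·1·(−1)·(−3) = 6 ≡ 6, so v_3 = 6^{−1} = 2 (mod 11).
  i = 4 (α = 7): (7−4)(7−5)(7−6)(7−9) = 3·2·1·(−2) = −12 ≡ 10, so v_4 = 10^{−1} = 10 (mod 11).
  i = 5 (α = 9): (9−4)(9−5)(9−6)(9−7) = 5·4·3·2 = 120 ≡ 10, so v_5 = 10^{−1} = 10 (mod 11).
  v = [7, 4, 2, 10, 10].
Step 2: syndromes of r = [8, 0, 3, 2, 1] (all sums mod 11).
  S_0 = Σ v_i r_i = 7·8 + 4·0 + 2·3 + 10·2 + 10·1 = 92 ≡ 4.
  S_1 = Σ v_i α_i r_i = 7·4·8 + 4·5·0 + 2·6·3 + 10·7·2 + 10·9·1 = 490 ≡ 6.
  α_i^2 mod 11 = [5, 3, 3, 5, 4].
  S_2 = Σ v_i α_i^2 r_i = 7·5·8 + 4·3·0 + 2·3·3 + 10·5·2 + 10·4·1 = 438 ≡ 9.
  S = (4, 6, 9) ≠ 0, so r is not a codeword (an error is present).
Step 3: locate the error. For a single error e at position i, S_ℓ = v_i·e·α_i^ℓ, so α_err = S_1/S_0.
  S_0^{−1} = 4^{−1} = 3 (mod 11), so α_err = 6·3 = 18 ≡ 7 = α_4. Error position i = 4.
  Consistency check: S_2/S_1 = 9·2 = 18 ≡ 7 = α_err ✓ (single-error assumption holds).
Step 4: error magnitude e = S_0/v_4 = S_0·∏_{j≠4}(α_4 − α_j) = 4·10 = 40 ≡ 7 (mod 11).
Step 5: correct position 4: c_4 = r_4 − e = 2 − 7 ≡ 6 (mod 11). Hence c = [8, 0, 3, 6, 1].
  Check: interpolating c through the α_i gives m(x) = 7 + 3·x (degree < 2) with m(α_i) = c_i for every i, so c is indeed a codeword.
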